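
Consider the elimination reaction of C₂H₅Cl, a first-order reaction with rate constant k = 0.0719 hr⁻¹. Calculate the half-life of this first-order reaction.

9.64 hr

Step 1: For a first-order reaction, t₁/₂ = ln(2)/k
Step 2: t₁/₂ = ln(2)/0.0719
Step 3: t₁/₂ = 0.6931/0.0719 = 9.64 hr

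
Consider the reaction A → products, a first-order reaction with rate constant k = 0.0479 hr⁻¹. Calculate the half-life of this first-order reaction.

14.47 hr

Step 1: For a first-order reaction, t₁/₂ = ln(2)/k
Step 2: t₁/₂ = ln(2)/0.0479
Step 3: t₁/₂ = 0.6931/0.0479 = 14.47 hr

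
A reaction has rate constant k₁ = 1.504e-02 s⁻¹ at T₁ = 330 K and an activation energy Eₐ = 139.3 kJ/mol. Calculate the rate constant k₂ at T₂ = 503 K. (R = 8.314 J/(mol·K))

5.769e+05 s⁻¹

Step 1: Use the two-temperature Arrhenius form: ln(k₂/k₁) = -Eₐ/R × (1/T₂ - 1/T₁)
Step 2: Convert Eₐ to J/mol: 139.3 kJ/mol = 139300 J/mol
Step 3: 1/T₂ - 1/T₁ = 1/503 - 1/330 = -1.042231e-03 K⁻¹
Step 4: ln(k₂/k₁) = -139300/8.314 × -1.042231e-03 = 17.46245
Step 5: k₂ = k₁ × exp(17.46245) = 1.504e-02 × 3.83571e+07 = 5.769e+05 s⁻¹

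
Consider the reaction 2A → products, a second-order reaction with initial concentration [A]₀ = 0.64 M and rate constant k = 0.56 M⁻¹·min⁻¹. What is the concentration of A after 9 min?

0.1515 M

Step 1: For a second-order reaction: 1/[A] = 1/[A]₀ + kt
Step 2: 1/[A] = 1/0.64 + 0.56 × 9
Step 3: 1/[A] = 1.562 + 5.04 = 6.603
Step 4: [A] = 1/6.603 = 0.1515 M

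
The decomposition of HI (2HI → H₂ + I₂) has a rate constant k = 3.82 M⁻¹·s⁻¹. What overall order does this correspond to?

second order (2)

Step 1: The units of k for an nth-order reaction are (concentration)^(1-n)·(time)⁻¹.
Step 2: Here k has units M⁻¹·s⁻¹, so the concentration exponent is -1.
Step 3: 1 - n = -1 ⇒ n = 2. The reaction is second order.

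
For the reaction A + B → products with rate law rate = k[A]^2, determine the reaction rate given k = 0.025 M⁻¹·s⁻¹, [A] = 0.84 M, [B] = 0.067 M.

0.01764 M/s

Step 1: The rate law is rate = k[A]^2
Step 2: Note that the rate does not depend on [B] (zero order in B).
Step 3: rate = 0.025 × (0.84)^2 = 0.01764 M/s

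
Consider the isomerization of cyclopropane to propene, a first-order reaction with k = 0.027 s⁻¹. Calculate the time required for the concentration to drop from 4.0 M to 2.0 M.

25.67 s

Step 1: For first-order: t = ln([cyclopropane]₀/[cyclopropane])/k
Step 2: t = ln(4.0/2.0)/0.027
Step 3: t = ln(2)/0.027
Step 4: t = 0.6931/0.027 = 25.67 s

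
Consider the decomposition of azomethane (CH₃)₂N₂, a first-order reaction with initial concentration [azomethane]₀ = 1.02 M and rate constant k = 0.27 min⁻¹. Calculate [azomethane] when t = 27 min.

0.000696 M

Step 1: For a first-order reaction: [azomethane] = [azomethane]₀ × e^(-kt)
Step 2: [azomethane] = 1.02 × e^(-0.27 × 27)
Step 3: [azomethane] = 1.02 × e^(-7.29)
Step 4: [azomethane] = 1.02 × 0.000682328 = 0.000696 M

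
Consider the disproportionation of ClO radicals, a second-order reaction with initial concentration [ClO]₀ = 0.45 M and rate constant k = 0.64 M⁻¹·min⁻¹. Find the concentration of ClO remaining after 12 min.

0.101 M

Step 1: For a second-order reaction: 1/[ClO] = 1/[ClO]₀ + kt
Step 2: 1/[ClO] = 1/0.45 + 0.64 × 12
Step 3: 1/[ClO] = 2.222 + 7.68 = 9.902
Step 4: [ClO] = 1/9.902 = 0.101 M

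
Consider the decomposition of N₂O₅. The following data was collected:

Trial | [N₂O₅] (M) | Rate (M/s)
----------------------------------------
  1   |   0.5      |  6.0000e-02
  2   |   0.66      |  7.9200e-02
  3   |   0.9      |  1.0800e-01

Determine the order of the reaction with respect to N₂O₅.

first order (1)

Step 1: Compare trials to find order n where rate₂/rate₁ = ([N₂O₅]₂/[N₂O₅]₁)^n
Step 2: rate₂/rate₁ = 7.9200e-02/6.0000e-02 = 1.32
Step 3: [N₂O₅]₂/[N₂O₅]₁ = 0.66/0.5 = 1.32
Step 4: n = ln(1.32)/ln(1.32) = 1.00 ≈ 1
Step 5: The reaction is first order in N₂O₅.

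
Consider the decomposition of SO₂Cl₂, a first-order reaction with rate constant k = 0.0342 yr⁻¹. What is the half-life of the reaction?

20.27 yr

Step 1: For a first-order reaction, t₁/₂ = ln(2)/k
Step 2: t₁/₂ = ln(2)/0.0342
Step 3: t₁/₂ = 0.6931/0.0342 = 20.27 yr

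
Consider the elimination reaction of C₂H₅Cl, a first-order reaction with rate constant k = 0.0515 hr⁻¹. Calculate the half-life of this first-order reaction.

13.46 hr

Step 1: For a first-order reaction, t₁/₂ = ln(2)/k
Step 2: t₁/₂ = ln(2)/0.0515
Step 3: t₁/₂ = 0.6931/0.0515 = 13.46 hr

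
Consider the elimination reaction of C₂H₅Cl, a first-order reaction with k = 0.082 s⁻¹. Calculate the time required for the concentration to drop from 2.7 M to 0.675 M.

16.91 s

Step 1: For first-order: t = ln([C₂H₅Cl]₀/[C₂H₅Cl])/k
Step 2: t = ln(2.7/0.675)/0.082
Step 3: t = ln(4)/0.082
Step 4: t = 1.386/0.082 = 16.91 s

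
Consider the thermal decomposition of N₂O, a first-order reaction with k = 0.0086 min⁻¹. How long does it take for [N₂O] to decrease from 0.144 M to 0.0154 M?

259.9 min

Step 1: For first-order: t = ln([N₂O]₀/[N₂O])/k
Step 2: t = ln(0.144/0.0154)/0.0086
Step 3: t = ln(9.351)/0.0086
Step 4: t = 2.235/0.0086 = 259.9 min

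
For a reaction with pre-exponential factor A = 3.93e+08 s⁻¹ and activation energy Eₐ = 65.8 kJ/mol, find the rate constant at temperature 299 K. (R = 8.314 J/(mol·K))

1.26e-03 s⁻¹

Step 1: Use the Arrhenius equation: k = A × exp(-Eₐ/RT)
Step 2: Convert Eₐ to J/mol: 65.8 kJ/mol = 65800 J/mol
Step 3: Calculate the exponent: -Eₐ/(RT) = -65800/(8.314 × 299) = -26.46944
Step 4: k = 3.93e+08 × exp(-26.46944)
Step 5: k = 3.93e+08 × 3.19498e-12 = 1.2556e-03 s⁻¹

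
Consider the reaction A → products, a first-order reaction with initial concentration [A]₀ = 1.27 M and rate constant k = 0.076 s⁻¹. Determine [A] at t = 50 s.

0.02841 M

Step 1: For a first-order reaction: [A] = [A]₀ × e^(-kt)
Step 2: [A] = 1.27 × e^(-0.076 × 50)
Step 3: [A] = 1.27 × e^(-3.8)
Step 4: [A] = 1.27 × 0.0223708 = 0.02841 M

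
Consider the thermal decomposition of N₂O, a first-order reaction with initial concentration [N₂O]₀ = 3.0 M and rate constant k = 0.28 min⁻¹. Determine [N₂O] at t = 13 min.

0.07876 M

Step 1: For a first-order reaction: [N₂O] = [N₂O]₀ × e^(-kt)
Step 2: [N₂O] = 3.0 × e^(-0.28 × 13)
Step 3: [N₂O] = 3.0 × e^(-3.64)
Step 4: [N₂O] = 3.0 × 0.0262523 = 0.07876 M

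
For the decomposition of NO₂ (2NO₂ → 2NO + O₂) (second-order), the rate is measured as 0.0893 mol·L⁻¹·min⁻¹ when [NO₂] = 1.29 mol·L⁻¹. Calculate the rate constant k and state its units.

0.05366 (mol·L⁻¹)⁻¹·min⁻¹

Step 1: rate = k[NO₂]^2, so k = rate / [NO₂]^2.
Step 2: k = 0.0893 / (1.29)^2 = 0.0893 / 1.664.
Step 3: k = 0.05366 (mol·L⁻¹)⁻¹·min⁻¹.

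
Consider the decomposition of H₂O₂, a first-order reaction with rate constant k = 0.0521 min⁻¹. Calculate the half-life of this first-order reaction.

13.3 min

Step 1: For a first-order reaction, t₁/₂ = ln(2)/k
Step 2: t₁/₂ = ln(2)/0.0521
Step 3: t₁/₂ = 0.6931/0.0521 = 13.3 min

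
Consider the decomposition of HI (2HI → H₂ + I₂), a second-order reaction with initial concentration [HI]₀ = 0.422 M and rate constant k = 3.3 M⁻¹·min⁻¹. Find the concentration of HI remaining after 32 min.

0.009262 M

Step 1: For a second-order reaction: 1/[HI] = 1/[HI]₀ + kt
Step 2: 1/[HI] = 1/0.422 + 3.3 × 32
Step 3: 1/[HI] = 2.37 + 105.6 = 108
Step 4: [HI] = 1/108 = 0.009262 M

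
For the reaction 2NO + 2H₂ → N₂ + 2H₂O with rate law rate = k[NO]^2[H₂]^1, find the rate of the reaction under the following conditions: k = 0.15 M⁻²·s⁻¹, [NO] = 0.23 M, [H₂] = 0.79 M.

0.006269 M/s

Step 1: The rate law is rate = k[NO]^2[H₂]^1
Step 2: Substitute: rate = 0.15 × (0.23)^2 × (0.79)^1
Step 3: rate = 0.15 × 0.0529 × 0.79 = 0.00626865 M/s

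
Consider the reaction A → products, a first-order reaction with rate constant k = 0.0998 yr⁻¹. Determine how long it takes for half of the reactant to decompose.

6.945 yr

Step 1: For a first-order reaction, t₁/₂ = ln(2)/k
Step 2: t₁/₂ = ln(2)/0.0998
Step 3: t₁/₂ = 0.6931/0.0998 = 6.945 yr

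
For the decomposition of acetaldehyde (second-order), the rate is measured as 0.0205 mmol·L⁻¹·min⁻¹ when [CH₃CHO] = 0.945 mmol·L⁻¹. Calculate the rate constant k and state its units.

0.02296 (mmol·L⁻¹)⁻¹·min⁻¹

Step 1: rate = k[CH₃CHO]^2, so k = rate / [CH₃CHO]^2.
Step 2: k = 0.0205 / (0.945)^2 = 0.0205 / 0.893.
Step 3: k = 0.02296 (mmol·L⁻¹)⁻¹·min⁻¹.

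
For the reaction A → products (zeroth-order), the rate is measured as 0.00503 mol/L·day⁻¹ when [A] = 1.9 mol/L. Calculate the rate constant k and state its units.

0.00503 mol/L·day⁻¹

Step 1: For a zeroth-order reaction, rate = k (independent of concentration).
Step 2: k = rate = 0.00503 mol/L·day⁻¹.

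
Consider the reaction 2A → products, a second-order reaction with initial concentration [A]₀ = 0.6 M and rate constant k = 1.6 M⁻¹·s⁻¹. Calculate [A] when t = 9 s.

0.06224 M

Step 1: For a second-order reaction: 1/[A] = 1/[A]₀ + kt
Step 2: 1/[A] = 1/0.6 + 1.6 × 9
Step 3: 1/[A] = 1.667 + 14.4 = 16.07
Step 4: [A] = 1/16.07 = 0.06224 M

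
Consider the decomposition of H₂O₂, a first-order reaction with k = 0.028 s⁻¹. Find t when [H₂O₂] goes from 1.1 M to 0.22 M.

57.48 s

Step 1: For first-order: t = ln([H₂O₂]₀/[H₂O₂])/k
Step 2: t = ln(1.1/0.22)/0.028
Step 3: t = ln(5)/0.028
Step 4: t = 1.609/0.028 = 57.48 s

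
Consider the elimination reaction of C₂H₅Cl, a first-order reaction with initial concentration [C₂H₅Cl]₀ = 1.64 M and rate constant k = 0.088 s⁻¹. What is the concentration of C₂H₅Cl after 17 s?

0.3674 M

Step 1: For a first-order reaction: [C₂H₅Cl] = [C₂H₅Cl]₀ × e^(-kt)
Step 2: [C₂H₅Cl] = 1.64 × e^(-0.088 × 17)
Step 3: [C₂H₅Cl] = 1.64 × e^(-1.496)
Step 4: [C₂H₅Cl] = 1.64 × 0.224024 = 0.3674 M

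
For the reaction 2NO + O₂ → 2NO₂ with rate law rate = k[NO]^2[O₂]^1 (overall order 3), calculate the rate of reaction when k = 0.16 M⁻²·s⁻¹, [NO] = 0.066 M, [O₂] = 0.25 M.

0.0001742 M/s

Step 1: The rate law is rate = k[NO]^2[O₂]^1, overall order = 2+1 = 3
Step 2: Substitute values: rate = 0.16 × (0.066)^2 × (0.25)^1
Step 3: rate = 0.16 × 0.004356 × 0.25 = 0.00017424 M/s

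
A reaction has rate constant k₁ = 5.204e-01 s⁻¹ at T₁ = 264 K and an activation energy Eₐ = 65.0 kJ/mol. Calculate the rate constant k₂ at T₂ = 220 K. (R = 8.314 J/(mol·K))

1.393e-03 s⁻¹

Step 1: Use the two-temperature Arrhenius form: ln(k₂/k₁) = -Eₐ/R × (1/T₂ - 1/T₁)
Step 2: Convert Eₐ to J/mol: 65.0 kJ/mol = 65000 J/mol
Step 3: 1/T₂ - 1/T₁ = 1/220 - 1/264 = 7.575758e-04 K⁻¹
Step 4: ln(k₂/k₁) = -65000/8.314 × 7.575758e-04 = -5.92283
Step 5: k₂ = k₁ × exp(-5.92283) = 5.204e-01 × 2.67761e-03 = 1.393e-03 s⁻¹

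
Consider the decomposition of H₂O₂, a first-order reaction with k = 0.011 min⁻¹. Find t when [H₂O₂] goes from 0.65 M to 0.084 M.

186 min

Step 1: For first-order: t = ln([H₂O₂]₀/[H₂O₂])/k
Step 2: t = ln(0.65/0.084)/0.011
Step 3: t = ln(7.738)/0.011
Step 4: t = 2.046/0.011 = 186 min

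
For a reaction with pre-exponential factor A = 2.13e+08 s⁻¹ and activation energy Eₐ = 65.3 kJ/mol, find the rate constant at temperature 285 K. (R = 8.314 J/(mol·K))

2.29e-04 s⁻¹

Step 1: Use the Arrhenius equation: k = A × exp(-Eₐ/RT)
Step 2: Convert Eₐ to J/mol: 65.3 kJ/mol = 65300 J/mol
Step 3: Calculate the exponent: -Eₐ/(RT) = -65300/(8.314 × 285) = -27.55867
Step 4: k = 2.13e+08 × exp(-27.55867)
Step 5: k = 2.13e+08 × 1.07503e-12 = 2.2898e-04 s⁻¹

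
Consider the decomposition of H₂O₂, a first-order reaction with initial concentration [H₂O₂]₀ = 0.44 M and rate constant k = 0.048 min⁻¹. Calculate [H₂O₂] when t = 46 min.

0.04836 M

Step 1: For a first-order reaction: [H₂O₂] = [H₂O₂]₀ × e^(-kt)
Step 2: [H₂O₂] = 0.44 × e^(-0.048 × 46)
Step 3: [H₂O₂] = 0.44 × e^(-2.208)
Step 4: [H₂O₂] = 0.44 × 0.10992 = 0.04836 M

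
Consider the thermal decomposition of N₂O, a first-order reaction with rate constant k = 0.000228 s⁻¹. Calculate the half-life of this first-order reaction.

3040 s

Step 1: For a first-order reaction, t₁/₂ = ln(2)/k
Step 2: t₁/₂ = ln(2)/0.000228
Step 3: t₁/₂ = 0.6931/0.000228 = 3040 s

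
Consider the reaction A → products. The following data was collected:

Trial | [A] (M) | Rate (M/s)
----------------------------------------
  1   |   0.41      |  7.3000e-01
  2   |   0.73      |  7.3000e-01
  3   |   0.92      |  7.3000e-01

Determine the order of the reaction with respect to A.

zeroth order (0)

Step 1: Compare trials - when concentration changes, rate stays constant.
Step 2: rate₂/rate₁ = 7.3000e-01/7.3000e-01 = 1
Step 3: [A]₂/[A]₁ = 0.73/0.41 = 1.78
Step 4: Since rate ratio ≈ (conc ratio)^0, the reaction is zeroth order.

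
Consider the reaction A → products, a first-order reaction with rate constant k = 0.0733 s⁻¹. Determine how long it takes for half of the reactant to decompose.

9.456 s

Step 1: For a first-order reaction, t₁/₂ = ln(2)/k
Step 2: t₁/₂ = ln(2)/0.0733
Step 3: t₁/₂ = 0.6931/0.0733 = 9.456 s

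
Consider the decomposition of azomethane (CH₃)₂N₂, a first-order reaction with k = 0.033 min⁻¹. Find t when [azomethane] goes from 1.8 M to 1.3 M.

9.861 min

Step 1: For first-order: t = ln([azomethane]₀/[azomethane])/k
Step 2: t = ln(1.8/1.3)/0.033
Step 3: t = ln(1.385)/0.033
Step 4: t = 0.3254/0.033 = 9.861 min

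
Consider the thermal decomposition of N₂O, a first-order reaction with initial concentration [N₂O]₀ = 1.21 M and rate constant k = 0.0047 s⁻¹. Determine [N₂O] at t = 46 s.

0.9747 M

Step 1: For a first-order reaction: [N₂O] = [N₂O]₀ × e^(-kt)
Step 2: [N₂O] = 1.21 × e^(-0.0047 × 46)
Step 3: [N₂O] = 1.21 × e^(-0.2162)
Step 4: [N₂O] = 1.21 × 0.805574 = 0.9747 M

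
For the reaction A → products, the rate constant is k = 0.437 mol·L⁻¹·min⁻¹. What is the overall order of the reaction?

zeroth order (0)

Step 1: The units of k for an nth-order reaction are (concentration)^(1-n)·(time)⁻¹.
Step 2: Here k has units mol·L⁻¹·min⁻¹, so the concentration exponent is 1.
Step 3: 1 - n = 1 ⇒ n = 0. The reaction is zeroth order.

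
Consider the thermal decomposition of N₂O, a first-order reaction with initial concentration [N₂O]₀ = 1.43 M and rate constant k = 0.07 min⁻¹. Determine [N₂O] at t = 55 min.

0.03043 M

Step 1: For a first-order reaction: [N₂O] = [N₂O]₀ × e^(-kt)
Step 2: [N₂O] = 1.43 × e^(-0.07 × 55)
Step 3: [N₂O] = 1.43 × e^(-3.85)
Step 4: [N₂O] = 1.43 × 0.0212797 = 0.03043 M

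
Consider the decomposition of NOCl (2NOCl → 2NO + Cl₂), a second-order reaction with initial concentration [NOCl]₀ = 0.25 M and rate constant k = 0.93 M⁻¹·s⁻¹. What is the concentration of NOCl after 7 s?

0.09515 M

Step 1: For a second-order reaction: 1/[NOCl] = 1/[NOCl]₀ + kt
Step 2: 1/[NOCl] = 1/0.25 + 0.93 × 7
Step 3: 1/[NOCl] = 4 + 6.51 = 10.51
Step 4: [NOCl] = 1/10.51 = 0.09515 M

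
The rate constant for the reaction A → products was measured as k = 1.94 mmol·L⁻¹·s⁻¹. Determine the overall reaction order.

zeroth order (0)

Step 1: The units of k for an nth-order reaction are (concentration)^(1-n)·(time)⁻¹.
Step 2: Here k has units mmol·L⁻¹·s⁻¹, so the concentration exponent is 1.
Step 3: 1 - n = 1 ⇒ n = 0. The reaction is zeroth order.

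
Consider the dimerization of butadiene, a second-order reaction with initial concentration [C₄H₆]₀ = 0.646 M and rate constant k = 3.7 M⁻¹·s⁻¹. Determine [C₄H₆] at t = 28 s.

0.00951 M

Step 1: For a second-order reaction: 1/[C₄H₆] = 1/[C₄H₆]₀ + kt
Step 2: 1/[C₄H₆] = 1/0.646 + 3.7 × 28
Step 3: 1/[C₄H₆] = 1.548 + 103.6 = 105.1
Step 4: [C₄H₆] = 1/105.1 = 0.00951 M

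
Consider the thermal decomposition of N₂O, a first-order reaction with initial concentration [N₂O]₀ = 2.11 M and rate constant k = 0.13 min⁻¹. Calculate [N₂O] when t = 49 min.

0.003613 M

Step 1: For a first-order reaction: [N₂O] = [N₂O]₀ × e^(-kt)
Step 2: [N₂O] = 2.11 × e^(-0.13 × 49)
Step 3: [N₂O] = 2.11 × e^(-6.37)
Step 4: [N₂O] = 2.11 × 0.00171216 = 0.003613 M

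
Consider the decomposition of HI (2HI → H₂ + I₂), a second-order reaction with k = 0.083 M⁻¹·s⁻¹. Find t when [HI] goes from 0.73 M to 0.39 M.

14.39 s

Step 1: For second-order: t = (1/[HI] - 1/[HI]₀)/k
Step 2: t = (1/0.39 - 1/0.73)/0.083
Step 3: t = (2.564 - 1.37)/0.083
Step 4: t = 1.194/0.083 = 14.39 s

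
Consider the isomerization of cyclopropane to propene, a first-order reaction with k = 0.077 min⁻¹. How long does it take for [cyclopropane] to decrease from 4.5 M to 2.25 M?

9.002 min

Step 1: For first-order: t = ln([cyclopropane]₀/[cyclopropane])/k
Step 2: t = ln(4.5/2.25)/0.077
Step 3: t = ln(2)/0.077
Step 4: t = 0.6931/0.077 = 9.002 min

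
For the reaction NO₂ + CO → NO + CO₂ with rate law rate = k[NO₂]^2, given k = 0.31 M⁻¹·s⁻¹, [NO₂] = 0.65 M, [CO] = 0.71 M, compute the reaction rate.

0.131 M/s

Step 1: The rate law is rate = k[NO₂]^2
Step 2: Note that the rate does not depend on [CO] (zero order in CO).
Step 3: rate = 0.31 × (0.65)^2 = 0.130975 M/s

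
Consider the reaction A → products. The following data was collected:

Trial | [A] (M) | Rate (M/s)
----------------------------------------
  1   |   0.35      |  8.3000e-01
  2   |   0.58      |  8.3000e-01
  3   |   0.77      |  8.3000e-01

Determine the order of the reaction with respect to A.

zeroth order (0)

Step 1: Compare trials - when concentration changes, rate stays constant.
Step 2: rate₂/rate₁ = 8.3000e-01/8.3000e-01 = 1
Step 3: [A]₂/[A]₁ = 0.58/0.35 = 1.657
Step 4: Since rate ratio ≈ (conc ratio)^0, the reaction is zeroth order.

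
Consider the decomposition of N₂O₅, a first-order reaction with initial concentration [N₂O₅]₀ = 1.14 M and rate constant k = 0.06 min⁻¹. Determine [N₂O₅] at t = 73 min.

0.01428 M

Step 1: For a first-order reaction: [N₂O₅] = [N₂O₅]₀ × e^(-kt)
Step 2: [N₂O₅] = 1.14 × e^(-0.06 × 73)
Step 3: [N₂O₅] = 1.14 × e^(-4.38)
Step 4: [N₂O₅] = 1.14 × 0.0125254 = 0.01428 M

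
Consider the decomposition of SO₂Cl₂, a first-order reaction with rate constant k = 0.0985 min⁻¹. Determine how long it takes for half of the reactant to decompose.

7.037 min

Step 1: For a first-order reaction, t₁/₂ = ln(2)/k
Step 2: t₁/₂ = ln(2)/0.0985
Step 3: t₁/₂ = 0.6931/0.0985 = 7.037 min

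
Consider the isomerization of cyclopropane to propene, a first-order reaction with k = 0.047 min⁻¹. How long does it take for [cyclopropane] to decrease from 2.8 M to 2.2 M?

5.131 min

Step 1: For first-order: t = ln([cyclopropane]₀/[cyclopropane])/k
Step 2: t = ln(2.8/2.2)/0.047
Step 3: t = ln(1.273)/0.047
Step 4: t = 0.2412/0.047 = 5.131 min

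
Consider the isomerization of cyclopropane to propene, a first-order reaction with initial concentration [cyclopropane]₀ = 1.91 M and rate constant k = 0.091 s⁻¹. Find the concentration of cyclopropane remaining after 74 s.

0.002272 M

Step 1: For a first-order reaction: [cyclopropane] = [cyclopropane]₀ × e^(-kt)
Step 2: [cyclopropane] = 1.91 × e^(-0.091 × 74)
Step 3: [cyclopropane] = 1.91 × e^(-6.734)
Step 4: [cyclopropane] = 1.91 × 0.00118976 = 0.002272 M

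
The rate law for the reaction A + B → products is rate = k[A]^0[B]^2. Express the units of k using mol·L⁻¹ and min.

(mol·L⁻¹)⁻¹·min⁻¹

Step 1: Overall order = 0 + 2 = 2.
Step 2: rate has units mol·L⁻¹·min⁻¹; [A]^0[B]^2 has units (mol·L⁻¹)^2.
Step 3: k = rate/([A]^0[B]^2), so units of k = (mol·L⁻¹)^(1-2)·min⁻¹ = (mol·L⁻¹)⁻¹·min⁻¹.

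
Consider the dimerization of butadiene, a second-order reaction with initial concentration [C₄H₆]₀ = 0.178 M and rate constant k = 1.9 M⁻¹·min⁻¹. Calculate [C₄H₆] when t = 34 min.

0.01424 M

Step 1: For a second-order reaction: 1/[C₄H₆] = 1/[C₄H₆]₀ + kt
Step 2: 1/[C₄H₆] = 1/0.178 + 1.9 × 34
Step 3: 1/[C₄H₆] = 5.618 + 64.6 = 70.22
Step 4: [C₄H₆] = 1/70.22 = 0.01424 M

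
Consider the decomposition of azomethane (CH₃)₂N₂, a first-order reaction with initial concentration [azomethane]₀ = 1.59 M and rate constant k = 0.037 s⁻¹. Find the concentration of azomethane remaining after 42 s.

0.3361 M

Step 1: For a first-order reaction: [azomethane] = [azomethane]₀ × e^(-kt)
Step 2: [azomethane] = 1.59 × e^(-0.037 × 42)
Step 3: [azomethane] = 1.59 × e^(-1.554)
Step 4: [azomethane] = 1.59 × 0.211401 = 0.3361 M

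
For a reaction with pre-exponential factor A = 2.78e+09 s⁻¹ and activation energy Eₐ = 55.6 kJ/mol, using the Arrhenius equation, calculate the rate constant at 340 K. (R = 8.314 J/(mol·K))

7.98e+00 s⁻¹

Step 1: Use the Arrhenius equation: k = A × exp(-Eₐ/RT)
Step 2: Convert Eₐ to J/mol: 55.6 kJ/mol = 55600 J/mol
Step 3: Calculate the exponent: -Eₐ/(RT) = -55600/(8.314 × 340) = -19.66916
Step 4: k = 2.78e+09 × exp(-19.66916)
Step 5: k = 2.78e+09 × 2.86941e-09 = 7.9770e+00 s⁻¹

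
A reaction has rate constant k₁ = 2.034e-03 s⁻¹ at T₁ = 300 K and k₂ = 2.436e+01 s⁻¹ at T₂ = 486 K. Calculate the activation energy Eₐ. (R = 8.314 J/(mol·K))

61.2 kJ/mol

Step 1: Use the two-temperature Arrhenius form: ln(k₂/k₁) = -Eₐ/R × (1/T₂ - 1/T₁)
Step 2: ln(k₂/k₁) = ln(2.436e+01/2.034e-03) = ln(11976.4) = 9.39069
Step 3: 1/T₂ - 1/T₁ = 1/486 - 1/300 = -1.275720e-03 K⁻¹
Step 4: Eₐ = -R × ln(k₂/k₁) / (1/T₂ - 1/T₁) = -8.314 × 9.39069 / -1.275720e-03
Step 5: Eₐ = 6.1200e+04 J/mol = 61.2 kJ/mol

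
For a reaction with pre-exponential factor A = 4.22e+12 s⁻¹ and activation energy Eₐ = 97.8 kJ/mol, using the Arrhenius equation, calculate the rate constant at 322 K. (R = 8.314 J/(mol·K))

5.75e-04 s⁻¹

Step 1: Use the Arrhenius equation: k = A × exp(-Eₐ/RT)
Step 2: Convert Eₐ to J/mol: 97.8 kJ/mol = 97800 J/mol
Step 3: Calculate the exponent: -Eₐ/(RT) = -97800/(8.314 × 322) = -36.53196
Step 4: k = 4.22e+12 × exp(-36.53196)
Step 5: k = 4.22e+12 × 1.36261e-16 = 5.7502e-04 s⁻¹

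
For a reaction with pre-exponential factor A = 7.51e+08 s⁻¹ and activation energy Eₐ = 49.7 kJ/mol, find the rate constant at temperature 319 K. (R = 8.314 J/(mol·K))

5.46e+00 s⁻¹

Step 1: Use the Arrhenius equation: k = A × exp(-Eₐ/RT)
Step 2: Convert Eₐ to J/mol: 49.7 kJ/mol = 49700 J/mol
Step 3: Calculate the exponent: -Eₐ/(RT) = -49700/(8.314 × 319) = -18.73940
Step 4: k = 7.51e+08 × exp(-18.73940)
Step 5: k = 7.51e+08 × 7.27080e-09 = 5.4604e+00 s⁻¹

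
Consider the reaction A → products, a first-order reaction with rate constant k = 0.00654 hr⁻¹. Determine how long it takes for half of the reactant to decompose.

106 hr

Step 1: For a first-order reaction, t₁/₂ = ln(2)/k
Step 2: t₁/₂ = ln(2)/0.00654
Step 3: t₁/₂ = 0.6931/0.00654 = 106 hr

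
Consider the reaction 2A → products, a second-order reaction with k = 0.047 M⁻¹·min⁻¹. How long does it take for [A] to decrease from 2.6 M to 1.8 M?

3.637 min

Step 1: For second-order: t = (1/[A] - 1/[A]₀)/k
Step 2: t = (1/1.8 - 1/2.6)/0.047
Step 3: t = (0.5556 - 0.3846)/0.047
Step 4: t = 0.1709/0.047 = 3.637 min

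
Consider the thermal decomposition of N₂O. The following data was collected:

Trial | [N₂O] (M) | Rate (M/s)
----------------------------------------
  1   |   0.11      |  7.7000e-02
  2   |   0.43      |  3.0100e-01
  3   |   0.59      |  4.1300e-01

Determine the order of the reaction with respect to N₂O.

first order (1)

Step 1: Compare trials to find order n where rate₂/rate₁ = ([N₂O]₂/[N₂O]₁)^n
Step 2: rate₂/rate₁ = 3.0100e-01/7.7000e-02 = 3.909
Step 3: [N₂O]₂/[N₂O]₁ = 0.43/0.11 = 3.909
Step 4: n = ln(3.909)/ln(3.909) = 1.00 ≈ 1
Step 5: The reaction is first order in N₂O.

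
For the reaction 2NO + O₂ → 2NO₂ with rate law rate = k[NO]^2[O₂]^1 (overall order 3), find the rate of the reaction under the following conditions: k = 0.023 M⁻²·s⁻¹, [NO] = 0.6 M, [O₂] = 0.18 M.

0.00149 M/s

Step 1: The rate law is rate = k[NO]^2[O₂]^1, overall order = 2+1 = 3
Step 2: Substitute values: rate = 0.023 × (0.6)^2 × (0.18)^1
Step 3: rate = 0.023 × 0.36 × 0.18 = 0.0014904 M/s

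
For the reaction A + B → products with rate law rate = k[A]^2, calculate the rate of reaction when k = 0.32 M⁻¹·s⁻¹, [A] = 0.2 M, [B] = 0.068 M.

0.0128 M/s

Step 1: The rate law is rate = k[A]^2
Step 2: Note that the rate does not depend on [B] (zero order in B).
Step 3: rate = 0.32 × (0.2)^2 = 0.0128 M/s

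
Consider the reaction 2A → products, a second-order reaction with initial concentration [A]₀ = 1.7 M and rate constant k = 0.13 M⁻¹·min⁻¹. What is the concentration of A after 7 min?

0.6675 M

Step 1: For a second-order reaction: 1/[A] = 1/[A]₀ + kt
Step 2: 1/[A] = 1/1.7 + 0.13 × 7
Step 3: 1/[A] = 0.5882 + 0.91 = 1.498
Step 4: [A] = 1/1.498 = 0.6675 M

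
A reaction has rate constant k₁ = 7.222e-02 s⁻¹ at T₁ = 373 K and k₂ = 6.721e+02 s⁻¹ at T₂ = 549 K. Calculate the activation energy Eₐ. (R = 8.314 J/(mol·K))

88.4 kJ/mol

Step 1: Use the two-temperature Arrhenius form: ln(k₂/k₁) = -Eₐ/R × (1/T₂ - 1/T₁)
Step 2: ln(k₂/k₁) = ln(6.721e+02/7.222e-02) = ln(9306.29) = 9.13845
Step 3: 1/T₂ - 1/T₁ = 1/549 - 1/373 = -8.594715e-04 K⁻¹
Step 4: Eₐ = -R × ln(k₂/k₁) / (1/T₂ - 1/T₁) = -8.314 × 9.13845 / -8.594715e-04
Step 5: Eₐ = 8.8400e+04 J/mol = 88.4 kJ/mol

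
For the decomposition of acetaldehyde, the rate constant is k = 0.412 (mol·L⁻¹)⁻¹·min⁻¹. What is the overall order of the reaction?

second order (2)

Step 1: The units of k for an nth-order reaction are (concentration)^(1-n)·(time)⁻¹.
Step 2: Here k has units (mol·L⁻¹)⁻¹·min⁻¹, so the concentration exponent is -1.
Step 3: 1 - n = -1 ⇒ n = 2. The reaction is second order.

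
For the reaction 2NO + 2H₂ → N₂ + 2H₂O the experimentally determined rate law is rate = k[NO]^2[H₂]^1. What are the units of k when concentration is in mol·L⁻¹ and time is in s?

(mol·L⁻¹)⁻²·s⁻¹

Step 1: Overall order = 2 + 1 = 3.
Step 2: rate has units mol·L⁻¹·s⁻¹; [NO]^2[H₂]^1 has units (mol·L⁻¹)^3.
Step 3: k = rate/([NO]^2[H₂]^1), so units of k = (mol·L⁻¹)^(1-3)·s⁻¹ = (mol·L⁻¹)⁻²·s⁻¹.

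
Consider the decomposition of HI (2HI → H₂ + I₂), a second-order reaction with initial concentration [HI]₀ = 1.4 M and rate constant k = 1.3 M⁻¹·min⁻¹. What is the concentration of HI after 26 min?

0.02897 M

Step 1: For a second-order reaction: 1/[HI] = 1/[HI]₀ + kt
Step 2: 1/[HI] = 1/1.4 + 1.3 × 26
Step 3: 1/[HI] = 0.7143 + 33.8 = 34.51
Step 4: [HI] = 1/34.51 = 0.02897 M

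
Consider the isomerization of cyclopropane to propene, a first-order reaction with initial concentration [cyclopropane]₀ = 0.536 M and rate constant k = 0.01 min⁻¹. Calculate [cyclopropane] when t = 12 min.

0.4754 M

Step 1: For a first-order reaction: [cyclopropane] = [cyclopropane]₀ × e^(-kt)
Step 2: [cyclopropane] = 0.536 × e^(-0.01 × 12)
Step 3: [cyclopropane] = 0.536 × e^(-0.12)
Step 4: [cyclopropane] = 0.536 × 0.88692 = 0.4754 M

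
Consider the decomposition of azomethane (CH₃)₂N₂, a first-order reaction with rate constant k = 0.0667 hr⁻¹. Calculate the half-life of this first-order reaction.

10.39 hr

Step 1: For a first-order reaction, t₁/₂ = ln(2)/k
Step 2: t₁/₂ = ln(2)/0.0667
Step 3: t₁/₂ = 0.6931/0.0667 = 10.39 hr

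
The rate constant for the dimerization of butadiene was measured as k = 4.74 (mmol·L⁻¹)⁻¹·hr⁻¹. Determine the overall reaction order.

second order (2)

Step 1: The units of k for an nth-order reaction are (concentration)^(1-n)·(time)⁻¹.
Step 2: Here k has units (mmol·L⁻¹)⁻¹·hr⁻¹, so the concentration exponent is -1.
Step 3: 1 - n = -1 ⇒ n = 2. The reaction is second order.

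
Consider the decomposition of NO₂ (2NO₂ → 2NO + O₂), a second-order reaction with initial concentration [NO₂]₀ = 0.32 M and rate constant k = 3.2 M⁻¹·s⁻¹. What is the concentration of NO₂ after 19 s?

0.01564 M

Step 1: For a second-order reaction: 1/[NO₂] = 1/[NO₂]₀ + kt
Step 2: 1/[NO₂] = 1/0.32 + 3.2 × 19
Step 3: 1/[NO₂] = 3.125 + 60.8 = 63.93
Step 4: [NO₂] = 1/63.93 = 0.01564 M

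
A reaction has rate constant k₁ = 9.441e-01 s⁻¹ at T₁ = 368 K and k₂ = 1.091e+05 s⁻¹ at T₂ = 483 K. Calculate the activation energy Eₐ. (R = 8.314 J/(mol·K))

149.8 kJ/mol

Step 1: Use the two-temperature Arrhenius form: ln(k₂/k₁) = -Eₐ/R × (1/T₂ - 1/T₁)
Step 2: ln(k₂/k₁) = ln(1.091e+05/9.441e-01) = ln(115560) = 11.6575
Step 3: 1/T₂ - 1/T₁ = 1/483 - 1/368 = -6.469979e-04 K⁻¹
Step 4: Eₐ = -R × ln(k₂/k₁) / (1/T₂ - 1/T₁) = -8.314 × 11.6575 / -6.469979e-04
Step 5: Eₐ = 1.4980e+05 J/mol = 149.8 kJ/mol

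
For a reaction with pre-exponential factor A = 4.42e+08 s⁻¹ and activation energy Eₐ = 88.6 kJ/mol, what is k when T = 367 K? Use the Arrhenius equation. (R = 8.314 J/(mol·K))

1.08e-04 s⁻¹

Step 1: Use the Arrhenius equation: k = A × exp(-Eₐ/RT)
Step 2: Convert Eₐ to J/mol: 88.6 kJ/mol = 88600 J/mol
Step 3: Calculate the exponent: -Eₐ/(RT) = -88600/(8.314 × 367) = -29.03739
Step 4: k = 4.42e+08 × exp(-29.03739)
Step 5: k = 4.42e+08 × 2.45031e-13 = 1.0830e-04 s⁻¹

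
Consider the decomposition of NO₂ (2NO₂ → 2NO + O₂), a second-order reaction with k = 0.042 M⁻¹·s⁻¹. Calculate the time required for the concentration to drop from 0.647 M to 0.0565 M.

384.6 s

Step 1: For second-order: t = (1/[NO₂] - 1/[NO₂]₀)/k
Step 2: t = (1/0.0565 - 1/0.647)/0.042
Step 3: t = (17.7 - 1.546)/0.042
Step 4: t = 16.15/0.042 = 384.6 s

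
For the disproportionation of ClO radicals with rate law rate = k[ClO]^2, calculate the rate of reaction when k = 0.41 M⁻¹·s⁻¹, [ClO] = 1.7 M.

1.185 M/s

Step 1: Identify the rate law: rate = k[ClO]^2
Step 2: Substitute values: rate = 0.41 × (1.7)^2
Step 3: Calculate: rate = 0.41 × 2.89 = 1.1849 M/s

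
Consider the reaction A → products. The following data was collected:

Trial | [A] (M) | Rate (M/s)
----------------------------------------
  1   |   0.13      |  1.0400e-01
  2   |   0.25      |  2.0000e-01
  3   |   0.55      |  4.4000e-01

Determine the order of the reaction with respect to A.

first order (1)

Step 1: Compare trials to find order n where rate₂/rate₁ = ([A]₂/[A]₁)^n
Step 2: rate₂/rate₁ = 2.0000e-01/1.0400e-01 = 1.923
Step 3: [A]₂/[A]₁ = 0.25/0.13 = 1.923
Step 4: n = ln(1.923)/ln(1.923) = 1.00 ≈ 1
Step 5: The reaction is first order in A.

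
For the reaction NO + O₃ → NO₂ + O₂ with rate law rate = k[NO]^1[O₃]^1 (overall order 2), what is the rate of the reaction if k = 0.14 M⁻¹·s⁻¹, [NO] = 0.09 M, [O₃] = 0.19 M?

0.002394 M/s

Step 1: The rate law is rate = k[NO]^1[O₃]^1, overall order = 1+1 = 2
Step 2: Substitute values: rate = 0.14 × (0.09)^1 × (0.19)^1
Step 3: rate = 0.14 × 0.09 × 0.19 = 0.002394 M/s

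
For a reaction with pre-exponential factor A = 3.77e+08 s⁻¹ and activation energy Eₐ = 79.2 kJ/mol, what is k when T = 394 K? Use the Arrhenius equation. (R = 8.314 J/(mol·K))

1.19e-02 s⁻¹

Step 1: Use the Arrhenius equation: k = A × exp(-Eₐ/RT)
Step 2: Convert Eₐ to J/mol: 79.2 kJ/mol = 79200 J/mol
Step 3: Calculate the exponent: -Eₐ/(RT) = -79200/(8.314 × 394) = -24.17792
Step 4: k = 3.77e+08 × exp(-24.17792)
Step 5: k = 3.77e+08 × 3.15982e-11 = 1.1913e-02 s⁻¹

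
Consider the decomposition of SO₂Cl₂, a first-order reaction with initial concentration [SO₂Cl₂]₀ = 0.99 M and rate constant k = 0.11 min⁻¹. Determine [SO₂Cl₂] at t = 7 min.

0.4584 M

Step 1: For a first-order reaction: [SO₂Cl₂] = [SO₂Cl₂]₀ × e^(-kt)
Step 2: [SO₂Cl₂] = 0.99 × e^(-0.11 × 7)
Step 3: [SO₂Cl₂] = 0.99 × e^(-0.77)
Step 4: [SO₂Cl₂] = 0.99 × 0.463013 = 0.4584 M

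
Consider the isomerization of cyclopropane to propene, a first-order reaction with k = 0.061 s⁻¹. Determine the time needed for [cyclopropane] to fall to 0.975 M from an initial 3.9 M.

22.73 s

Step 1: For first-order: t = ln([cyclopropane]₀/[cyclopropane])/k
Step 2: t = ln(3.9/0.975)/0.061
Step 3: t = ln(4)/0.061
Step 4: t = 1.386/0.061 = 22.73 s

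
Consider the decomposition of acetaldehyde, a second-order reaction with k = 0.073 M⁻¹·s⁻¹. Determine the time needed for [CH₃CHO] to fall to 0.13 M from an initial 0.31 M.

61.18 s

Step 1: For second-order: t = (1/[CH₃CHO] - 1/[CH₃CHO]₀)/k
Step 2: t = (1/0.13 - 1/0.31)/0.073
Step 3: t = (7.692 - 3.226)/0.073
Step 4: t = 4.467/0.073 = 61.18 s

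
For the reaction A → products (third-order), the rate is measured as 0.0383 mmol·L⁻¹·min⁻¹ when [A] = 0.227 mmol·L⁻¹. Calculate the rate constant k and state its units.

3.274 (mmol·L⁻¹)⁻²·min⁻¹

Step 1: rate = k[A]^3, so k = rate / [A]^3.
Step 2: k = 0.0383 / (0.227)^3 = 0.0383 / 0.0117.
Step 3: k = 3.274 (mmol·L⁻¹)⁻²·min⁻¹.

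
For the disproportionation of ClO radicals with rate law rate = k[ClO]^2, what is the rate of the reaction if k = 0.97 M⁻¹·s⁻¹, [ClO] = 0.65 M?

0.4098 M/s

Step 1: Identify the rate law: rate = k[ClO]^2
Step 2: Substitute values: rate = 0.97 × (0.65)^2
Step 3: Calculate: rate = 0.97 × 0.4225 = 0.409825 M/s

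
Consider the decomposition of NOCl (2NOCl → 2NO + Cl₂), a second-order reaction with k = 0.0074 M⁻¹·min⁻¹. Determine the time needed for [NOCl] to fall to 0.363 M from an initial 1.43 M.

277.8 min

Step 1: For second-order: t = (1/[NOCl] - 1/[NOCl]₀)/k
Step 2: t = (1/0.363 - 1/1.43)/0.0074
Step 3: t = (2.755 - 0.6993)/0.0074
Step 4: t = 2.056/0.0074 = 277.8 min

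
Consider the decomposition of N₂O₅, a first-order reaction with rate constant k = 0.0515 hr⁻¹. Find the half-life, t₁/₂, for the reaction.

13.46 hr

Step 1: For a first-order reaction, t₁/₂ = ln(2)/k
Step 2: t₁/₂ = ln(2)/0.0515
Step 3: t₁/₂ = 0.6931/0.0515 = 13.46 hr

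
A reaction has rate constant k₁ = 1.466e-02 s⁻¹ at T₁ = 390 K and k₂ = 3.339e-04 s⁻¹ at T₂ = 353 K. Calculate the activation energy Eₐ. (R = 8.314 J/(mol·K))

117.0 kJ/mol

Step 1: Use the two-temperature Arrhenius form: ln(k₂/k₁) = -Eₐ/R × (1/T₂ - 1/T₁)
Step 2: ln(k₂/k₁) = ln(3.339e-04/1.466e-02) = ln(0.0227763) = -3.78204
Step 3: 1/T₂ - 1/T₁ = 1/353 - 1/390 = 2.687586e-04 K⁻¹
Step 4: Eₐ = -R × ln(k₂/k₁) / (1/T₂ - 1/T₁) = -8.314 × -3.78204 / 2.687586e-04
Step 5: Eₐ = 1.1700e+05 J/mol = 117.0 kJ/mol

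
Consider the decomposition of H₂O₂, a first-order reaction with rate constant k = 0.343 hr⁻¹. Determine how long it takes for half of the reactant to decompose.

2.021 hr

Step 1: For a first-order reaction, t₁/₂ = ln(2)/k
Step 2: t₁/₂ = ln(2)/0.343
Step 3: t₁/₂ = 0.6931/0.343 = 2.021 hr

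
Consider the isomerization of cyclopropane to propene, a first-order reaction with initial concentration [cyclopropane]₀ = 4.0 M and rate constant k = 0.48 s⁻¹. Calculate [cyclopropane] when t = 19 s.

0.0004378 M

Step 1: For a first-order reaction: [cyclopropane] = [cyclopropane]₀ × e^(-kt)
Step 2: [cyclopropane] = 4.0 × e^(-0.48 × 19)
Step 3: [cyclopropane] = 4.0 × e^(-9.12)
Step 4: [cyclopropane] = 4.0 × 0.000109455 = 0.0004378 M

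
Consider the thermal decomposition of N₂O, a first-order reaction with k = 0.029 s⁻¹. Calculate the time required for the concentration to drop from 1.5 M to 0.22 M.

66.19 s

Step 1: For first-order: t = ln([N₂O]₀/[N₂O])/k
Step 2: t = ln(1.5/0.22)/0.029
Step 3: t = ln(6.818)/0.029
Step 4: t = 1.92/0.029 = 66.19 s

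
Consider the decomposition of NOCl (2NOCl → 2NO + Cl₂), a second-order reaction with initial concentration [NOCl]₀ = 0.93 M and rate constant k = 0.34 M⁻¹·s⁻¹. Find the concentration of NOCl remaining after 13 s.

0.182 M

Step 1: For a second-order reaction: 1/[NOCl] = 1/[NOCl]₀ + kt
Step 2: 1/[NOCl] = 1/0.93 + 0.34 × 13
Step 3: 1/[NOCl] = 1.075 + 4.42 = 5.495
Step 4: [NOCl] = 1/5.495 = 0.182 M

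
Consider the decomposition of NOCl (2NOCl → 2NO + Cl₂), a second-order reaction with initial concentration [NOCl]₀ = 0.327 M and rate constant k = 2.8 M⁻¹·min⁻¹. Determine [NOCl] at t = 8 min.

0.03928 M

Step 1: For a second-order reaction: 1/[NOCl] = 1/[NOCl]₀ + kt
Step 2: 1/[NOCl] = 1/0.327 + 2.8 × 8
Step 3: 1/[NOCl] = 3.058 + 22.4 = 25.46
Step 4: [NOCl] = 1/25.46 = 0.03928 M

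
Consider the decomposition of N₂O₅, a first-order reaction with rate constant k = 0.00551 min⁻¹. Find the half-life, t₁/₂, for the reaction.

125.8 min

Step 1: For a first-order reaction, t₁/₂ = ln(2)/k
Step 2: t₁/₂ = ln(2)/0.00551
Step 3: t₁/₂ = 0.6931/0.00551 = 125.8 min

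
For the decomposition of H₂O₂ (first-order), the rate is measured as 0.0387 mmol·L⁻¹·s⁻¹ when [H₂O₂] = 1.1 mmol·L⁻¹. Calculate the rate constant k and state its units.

0.03518 s⁻¹

Step 1: rate = k[H₂O₂]^1, so k = rate / [H₂O₂]^1.
Step 2: k = 0.0387 / (1.1)^1 = 0.0387 / 1.1.
Step 3: k = 0.03518 s⁻¹.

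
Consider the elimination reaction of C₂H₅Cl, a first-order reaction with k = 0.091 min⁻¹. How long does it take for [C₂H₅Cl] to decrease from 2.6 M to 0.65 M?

15.23 min

Step 1: For first-order: t = ln([C₂H₅Cl]₀/[C₂H₅Cl])/k
Step 2: t = ln(2.6/0.65)/0.091
Step 3: t = ln(4)/0.091
Step 4: t = 1.386/0.091 = 15.23 min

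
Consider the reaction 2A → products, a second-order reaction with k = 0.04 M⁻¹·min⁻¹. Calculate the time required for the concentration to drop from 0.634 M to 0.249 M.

60.97 min

Step 1: For second-order: t = (1/[A] - 1/[A]₀)/k
Step 2: t = (1/0.249 - 1/0.634)/0.04
Step 3: t = (4.016 - 1.577)/0.04
Step 4: t = 2.439/0.04 = 60.97 min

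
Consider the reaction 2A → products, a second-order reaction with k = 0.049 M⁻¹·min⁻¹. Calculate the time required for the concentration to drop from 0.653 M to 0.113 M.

149.4 min

Step 1: For second-order: t = (1/[A] - 1/[A]₀)/k
Step 2: t = (1/0.113 - 1/0.653)/0.049
Step 3: t = (8.85 - 1.531)/0.049
Step 4: t = 7.318/0.049 = 149.4 min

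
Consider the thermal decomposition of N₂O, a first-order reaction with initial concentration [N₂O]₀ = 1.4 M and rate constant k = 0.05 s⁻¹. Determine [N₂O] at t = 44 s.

0.1551 M

Step 1: For a first-order reaction: [N₂O] = [N₂O]₀ × e^(-kt)
Step 2: [N₂O] = 1.4 × e^(-0.05 × 44)
Step 3: [N₂O] = 1.4 × e^(-2.2)
Step 4: [N₂O] = 1.4 × 0.110803 = 0.1551 M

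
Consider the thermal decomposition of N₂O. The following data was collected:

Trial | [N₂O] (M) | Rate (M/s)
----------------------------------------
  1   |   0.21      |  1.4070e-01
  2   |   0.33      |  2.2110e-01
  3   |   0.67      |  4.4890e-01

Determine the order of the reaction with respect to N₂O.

first order (1)

Step 1: Compare trials to find order n where rate₂/rate₁ = ([N₂O]₂/[N₂O]₁)^n
Step 2: rate₂/rate₁ = 2.2110e-01/1.4070e-01 = 1.571
Step 3: [N₂O]₂/[N₂O]₁ = 0.33/0.21 = 1.571
Step 4: n = ln(1.571)/ln(1.571) = 1.00 ≈ 1
Step 5: The reaction is first order in N₂O.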